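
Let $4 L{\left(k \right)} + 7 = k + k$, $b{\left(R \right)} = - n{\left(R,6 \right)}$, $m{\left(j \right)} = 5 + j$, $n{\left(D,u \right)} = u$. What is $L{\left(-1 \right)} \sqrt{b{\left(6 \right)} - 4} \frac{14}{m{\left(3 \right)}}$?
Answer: $- \frac{63 i \sqrt{10}}{16} \approx - 12.451 i$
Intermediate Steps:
$b{\left(R \right)} = -6$ ($b{\left(R \right)} = \left(-1\right) 6 = -6$)
$L{\left(k \right)} = - \frac{7}{4} + \frac{k}{2}$ ($L{\left(k \right)} = - \frac{7}{4} + \frac{k + k}{4} = - \frac{7}{4} + \frac{2 k}{4} = - \frac{7}{4} + \frac{k}{2}$)
$L{\left(-1 \right)} \sqrt{b{\left(6 \right)} - 4} \frac{14}{m{\left(3 \right)}} = \left(- \frac{7}{4} + \frac{1}{2} \left(-1\right)\right) \sqrt{-6 - 4} \frac{14}{5 + 3} = \left(- \frac{7}{4} - \frac{1}{2}\right) \sqrt{-10} \cdot \frac{14}{8} = - \frac{9 i \sqrt{10}}{4} \cdot 14 \cdot \frac{1}{8} = - \frac{9 i \sqrt{10}}{4} \cdot \frac{7}{4} = - \frac{63 i \sqrt{10}}{16}$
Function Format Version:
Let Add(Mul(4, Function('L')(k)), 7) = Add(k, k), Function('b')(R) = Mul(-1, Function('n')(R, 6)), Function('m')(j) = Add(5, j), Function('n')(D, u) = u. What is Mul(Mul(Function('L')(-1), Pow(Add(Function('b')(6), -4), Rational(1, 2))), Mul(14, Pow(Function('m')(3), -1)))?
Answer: Mul(Rational(-63, 16), I, Pow(10, Rational(1, 2))) ≈ Mul(-12.451, I)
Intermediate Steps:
Function('b')(R) = -6 (Function('b')(R) = Mul(-1, 6) = -6)
Function('L')(k) = Add(Rational(-7, 4), Mul(Rational(1, 2), k)) (Function('L')(k) = Add(Rational(-7, 4), Mul(Rational(1, 4), Add(k, k))) = Add(Rational(-7, 4), Mul(Rational(1, 4), Mul(2, k))) = Add(Rational(-7, 4), Mul(Rational(1, 2), k)))
Mul(Mul(Function('L')(-1), Pow(Add(Function('b')(6), -4), Rational(1, 2))), Mul(14, Pow(Function('m')(3), -1))) = Mul(Mul(Add(Rational(-7, 4), Mul(Rational(1, 2), -1)), Pow(Add(-6, -4), Rational(1, 2))), Mul(14, Pow(Add(5, 3), -1))) = Mul(Mul(Add(Rational(-7, 4), Rational(-1, 2)), Pow(-10, Rational(1, 2))), Mul(14, Pow(8, -1))) = Mul(Mul(Rational(-9, 4), Mul(I, Pow(10, Rational(1, 2)))), Mul(14, Rational(1, 8))) = Mul(Mul(Rational(-9, 4), I, Pow(10, Rational(1, 2))), Rational(7, 4)) = Mul(Rational(-63, 16), I, Pow(10, Rational(1, 2)))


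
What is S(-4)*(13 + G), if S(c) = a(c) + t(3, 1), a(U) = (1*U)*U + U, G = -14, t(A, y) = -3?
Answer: -9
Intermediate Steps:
a(U) = U + U**2 (a(U) = U*U + U = U**2 + U = U + U**2)
S(c) = -3 + c*(1 + c) (S(c) = c*(1 + c) - 3 = -3 + c*(1 + c))
S(-4)*(13 + G) = (-3 - 4*(1 - 4))*(13 - 14) = (-3 - 4*(-3))*(-1) = (-3 + 12)*(-1) = 9*(-1) = -9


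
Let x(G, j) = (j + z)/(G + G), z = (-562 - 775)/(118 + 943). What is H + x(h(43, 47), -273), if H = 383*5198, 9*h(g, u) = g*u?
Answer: 4268906210899/2144281 ≈ 1.9908e+6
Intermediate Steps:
h(g, u) = g*u/9 (h(g, u) = (g*u)/9 = g*u/9)
H = 1990834
z = -1337/1061 ≈ -1.2601
x(G, j) = (-1337/1061 + j)/(2*G) (x(G, j) = (j - 1337/1061)/(G + G) = (-1337/1061 + j)/((2*G)) = (-1337/1061 + j)*(1/(2*G)) = (-1337/1061 + j)/(2*G))
H + x(h(43, 47), -273) = 1990834 + (-1337 + 1061*(-273))/(2122*(((⅑)*43*47))) = 1990834 + (-1337 - 289653)/(2122*(2021/9)) = 1990834 + (1/2122)*(9/2021)*(-290990) = 1990834 - 1309455/2144281 = 4268906210899/2144281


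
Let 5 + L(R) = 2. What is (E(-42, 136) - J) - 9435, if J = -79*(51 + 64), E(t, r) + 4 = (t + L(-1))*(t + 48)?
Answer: -624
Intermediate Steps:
L(R) = -3 (L(R) = -5 + 2 = -3)
E(t, r) = -4 + (-3 + t)*(48 + t) (E(t, r) = -4 + (t - 3)*(t + 48) = -4 + (-3 + t)*(48 + t))
J = -9085 (J = -79*115 = -9085)
(E(-42, 136) - J) - 9435 = ((-148 + (-42)**2 + 45*(-42)) - 1*(-9085)) - 9435 = ((-148 + 1764 - 1890) + 9085) - 9435 = (-274 + 9085) - 9435 = 8811 - 9435 = -624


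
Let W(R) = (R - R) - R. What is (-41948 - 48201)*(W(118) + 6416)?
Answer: -567758402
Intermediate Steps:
W(R) = -R (W(R) = 0 - R = -R)
(-41948 - 48201)*(W(118) + 6416) = (-41948 - 48201)*(-1*118 + 6416) = -90149*(-118 + 6416) = -90149*6298 = -567758402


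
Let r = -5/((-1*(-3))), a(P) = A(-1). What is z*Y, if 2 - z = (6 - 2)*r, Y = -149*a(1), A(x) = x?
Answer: 3874/3 ≈ 1291.3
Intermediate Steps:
a(P) = -1
r = -5/3 ≈ -1.6667
Y = 149 (Y = -149*(-1) = 149)
z = 26/3 (z = 2 - (6 - 2)*(-5)/3 = 2 - 4*(-5)/3 = 2 - 1*(-20/3) = 2 + 20/3 = 26/3 ≈ 8.6667)
z*Y = (26/3)*149 = 3874/3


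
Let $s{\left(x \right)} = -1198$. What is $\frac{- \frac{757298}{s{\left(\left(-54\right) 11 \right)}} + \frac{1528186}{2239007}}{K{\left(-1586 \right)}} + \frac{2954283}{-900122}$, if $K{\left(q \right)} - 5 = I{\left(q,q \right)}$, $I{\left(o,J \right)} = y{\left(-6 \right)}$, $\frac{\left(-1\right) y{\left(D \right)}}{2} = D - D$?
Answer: $\frac{744134465815626659}{6036061479267730} \approx 123.28$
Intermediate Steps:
$y{\left(D \right)} = 0$ ($y{\left(D \right)} = - 2 \left(D - D\right) = \left(-2\right) 0 = 0$)
$I{\left(o,J \right)} = 0$
$K{\left(q \right)} = 5$ ($K{\left(q \right)} = 5 + 0 = 5$)
$\frac{- \frac{757298}{s{\left(\left(-54\right) 11 \right)}} + \frac{1528186}{2239007}}{K{\left(-1586 \right)}} + \frac{2954283}{-900122} = \frac{- \frac{757298}{-1198} + \frac{1528186}{2239007}}{5} + \frac{2954283}{-900122} = \left(\left(-757298\right) \left(- \frac{1}{1198}\right) + 1528186 \cdot \frac{1}{2239007}\right) \frac{1}{5} + 2954283 \left(- \frac{1}{900122}\right) = \left(\frac{378649}{599} + \frac{1528186}{2239007}\right) \frac{1}{5} - \frac{2954283}{900122} = \frac{848713144957}{1341165193} \cdot \frac{1}{5} - \frac{2954283}{900122} = \frac{848713144957}{6705825965} - \frac{2954283}{900122} = \frac{744134465815626659}{6036061479267730}$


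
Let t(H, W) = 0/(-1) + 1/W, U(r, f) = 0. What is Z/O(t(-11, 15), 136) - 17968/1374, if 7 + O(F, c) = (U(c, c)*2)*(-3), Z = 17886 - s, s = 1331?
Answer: -1633739/687 ≈ -2378.1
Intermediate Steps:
t(H, W) = 1/W (t(H, W) = 0*(-1) + 1/W = 0 + 1/W = 1/W)
Z = 16555 (Z = 17886 - 1*1331 = 17886 - 1331 = 16555)
O(F, c) = -7 (O(F, c) = -7 + (0*2)*(-3) = -7 + 0*(-3) = -7 + 0 = -7)
Z/O(t(-11, 15), 136) - 17968/1374 = 16555/(-7) - 17968/1374 = 16555*(-⅐) - 17968*1/1374 = -2365 - 8984/687 = -1633739/687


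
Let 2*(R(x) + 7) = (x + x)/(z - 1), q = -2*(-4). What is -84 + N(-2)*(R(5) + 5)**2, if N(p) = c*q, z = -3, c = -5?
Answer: -1013/2 ≈ -506.50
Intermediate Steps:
q = 8
R(x) = -7 - x/4 (R(x) = -7 + ((x + x)/(-3 - 1))/2 = -7 + ((2*x)/(-4))/2 = -7 + ((2*x)*(-1/4))/2 = -7 + (-x/2)/2 = -7 - x/4)
N(p) = -40 (N(p) = -5*8 = -40)
-84 + N(-2)*(R(5) + 5)**2 = -84 - 40*((-7 - 1/4*5) + 5)**2 = -84 - 40*((-7 - 5/4) + 5)**2 = -84 - 40*(-33/4 + 5)**2 = -84 - 40*(-13/4)**2 = -84 - 40*169/16 = -84 - 845/2 = -1013/2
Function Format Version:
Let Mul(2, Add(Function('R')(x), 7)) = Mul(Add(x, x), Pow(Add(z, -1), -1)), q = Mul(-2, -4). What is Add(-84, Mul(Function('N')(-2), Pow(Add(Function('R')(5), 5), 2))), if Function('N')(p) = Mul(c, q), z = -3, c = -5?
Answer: Rational(-1013, 2) ≈ -506.50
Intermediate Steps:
q = 8
Function('R')(x) = Add(-7, Mul(Rational(-1, 4), x)) (Function('R')(x) = Add(-7, Mul(Rational(1, 2), Mul(Add(x, x), Pow(Add(-3, -1), -1)))) = Add(-7, Mul(Rational(1, 2), Mul(Mul(2, x), Pow(-4, -1)))) = Add(-7, Mul(Rational(1, 2), Mul(Mul(2, x), Rational(-1, 4)))) = Add(-7, Mul(Rational(1, 2), Mul(Rational(-1, 2), x))) = Add(-7, Mul(Rational(-1, 4), x)))
Function('N')(p) = -40 (Function('N')(p) = Mul(-5, 8) = -40)
Add(-84, Mul(Function('N')(-2), Pow(Add(Function('R')(5), 5), 2))) = Add(-84, Mul(-40, Pow(Add(Add(-7, Mul(Rational(-1, 4), 5)), 5), 2))) = Add(-84, Mul(-40, Pow(Add(Add(-7, Rational(-5, 4)), 5), 2))) = Add(-84, Mul(-40, Pow(Add(Rational(-33, 4), 5), 2))) = Add(-84, Mul(-40, Pow(Rational(-13, 4), 2))) = Add(-84, Mul(-40, Rational(169, 16))) = Add(-84, Rational(-845, 2)) = Rational(-1013, 2)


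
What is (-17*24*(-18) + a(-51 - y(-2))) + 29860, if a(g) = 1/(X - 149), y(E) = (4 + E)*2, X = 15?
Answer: 4985335/134 ≈ 37204.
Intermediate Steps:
y(E) = 8 + 2*E
a(g) = -1/134 (a(g) = 1/(15 - 149) = 1/(-134) = -1/134)
(-17*24*(-18) + a(-51 - y(-2))) + 29860 = (-17*24*(-18) - 1/134) + 29860 = (-408*(-18) - 1/134) + 29860 = (7344 - 1/134) + 29860 = 984095/134 + 29860 = 4985335/134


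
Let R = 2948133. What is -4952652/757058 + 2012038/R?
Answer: -6538923667256/1115953836357 ≈ -5.8595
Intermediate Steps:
-4952652/757058 + 2012038/R = -4952652/757058 + 2012038/2948133 = -4952652*1/757058 + 2012038*(1/2948133) = -2476326/378529 + 2012038/2948133 = -6538923667256/1115953836357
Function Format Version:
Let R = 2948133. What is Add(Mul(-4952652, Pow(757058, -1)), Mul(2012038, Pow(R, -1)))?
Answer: Rational(-6538923667256, 1115953836357) ≈ -5.8595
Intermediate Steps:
Add(Mul(-4952652, Pow(757058, -1)), Mul(2012038, Pow(R, -1))) = Add(Mul(-4952652, Pow(757058, -1)), Mul(2012038, Pow(2948133, -1))) = Add(Mul(-4952652, Rational(1, 757058)), Mul(2012038, Rational(1, 2948133))) = Add(Rational(-2476326, 378529), Rational(2012038, 2948133)) = Rational(-6538923667256, 1115953836357)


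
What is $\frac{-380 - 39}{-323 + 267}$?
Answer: $\frac{419}{56} \approx 7.4821$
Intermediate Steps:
$\frac{-380 - 39}{-323 + 267} = - \frac{419}{-56} = \left(-419\right) \left(- \frac{1}{56}\right) = \frac{419}{56}$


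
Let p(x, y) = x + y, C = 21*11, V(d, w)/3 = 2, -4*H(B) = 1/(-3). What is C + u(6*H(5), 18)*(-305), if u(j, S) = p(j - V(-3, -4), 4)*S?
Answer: 8466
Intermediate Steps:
H(B) = 1/12 (H(B) = -¼/(-3) = -¼*(-⅓) = 1/12)
V(d, w) = 6 (V(d, w) = 3*2 = 6)
C = 231
u(j, S) = S*(-2 + j) (u(j, S) = ((j - 1*6) + 4)*S = ((j - 6) + 4)*S = ((-6 + j) + 4)*S = (-2 + j)*S = S*(-2 + j))
C + u(6*H(5), 18)*(-305) = 231 + (18*(-2 + 6*(1/12)))*(-305) = 231 + (18*(-2 + ½))*(-305) = 231 + (18*(-3/2))*(-305) = 231 - 27*(-305) = 231 + 8235 = 8466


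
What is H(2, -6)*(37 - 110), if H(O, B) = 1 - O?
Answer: 73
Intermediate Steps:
H(2, -6)*(37 - 110) = (1 - 1*2)*(37 - 110) = (1 - 2)*(-73) = -1*(-73) = 73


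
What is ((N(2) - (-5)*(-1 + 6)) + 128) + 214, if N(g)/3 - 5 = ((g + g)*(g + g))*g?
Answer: 478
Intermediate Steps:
N(g) = 15 + 12*g³ (N(g) = 15 + 3*(((g + g)*(g + g))*g) = 15 + 3*(((2*g)*(2*g))*g) = 15 + 3*((4*g²)*g) = 15 + 3*(4*g³) = 15 + 12*g³)
((N(2) - (-5)*(-1 + 6)) + 128) + 214 = (((15 + 12*2³) - (-5)*(-1 + 6)) + 128) + 214 = (((15 + 12*8) - (-5)*5) + 128) + 214 = (((15 + 96) - 1*(-25)) + 128) + 214 = ((111 + 25) + 128) + 214 = (136 + 128) + 214 = 264 + 214 = 478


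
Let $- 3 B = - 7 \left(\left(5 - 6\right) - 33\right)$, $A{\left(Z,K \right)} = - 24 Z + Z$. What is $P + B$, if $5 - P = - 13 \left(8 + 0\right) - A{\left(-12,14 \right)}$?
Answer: $\frac{917}{3} \approx 305.67$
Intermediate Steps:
$A{\left(Z,K \right)} = - 23 Z$
$B = - \frac{238}{3}$ ($B = - \frac{\left(-7\right) \left(\left(5 - 6\right) - 33\right)}{3} = - \frac{\left(-7\right) \left(-1 - 33\right)}{3} = - \frac{\left(-7\right) \left(-34\right)}{3} = \left(- \frac{1}{3}\right) 238 = - \frac{238}{3} \approx -79.333$)
$P = 385$ ($P = 5 - \left(- 13 \left(8 + 0\right) - \left(-23\right) \left(-12\right)\right) = 5 - \left(\left(-13\right) 8 - 276\right) = 5 - \left(-104 - 276\right) = 5 - -380 = 5 + 380 = 385$)
$P + B = 385 - \frac{238}{3} = \frac{917}{3}$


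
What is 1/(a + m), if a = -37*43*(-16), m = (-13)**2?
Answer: 1/25625 ≈ 3.9024e-5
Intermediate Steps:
m = 169
a = 25456 (a = -1591*(-16) = 25456)
1/(a + m) = 1/(25456 + 169) = 1/25625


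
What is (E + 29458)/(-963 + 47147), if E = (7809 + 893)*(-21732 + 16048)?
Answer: -24716355/23092 ≈ -1070.3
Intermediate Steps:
E = -49462168 (E = 8702*(-5684) = -49462168)
(E + 29458)/(-963 + 47147) = (-49462168 + 29458)/(-963 + 47147) = -49432710/46184 = -49432710*1/46184 = -24716355/23092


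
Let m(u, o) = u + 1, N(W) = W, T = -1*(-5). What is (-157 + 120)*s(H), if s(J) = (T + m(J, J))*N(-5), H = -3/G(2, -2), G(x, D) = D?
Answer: 2775/2 ≈ 1387.5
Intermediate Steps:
T = 5
m(u, o) = 1 + u
H = 3/2 (H = -3/(-2) = -3*(-½) = 3/2 ≈ 1.5000)
s(J) = -30 - 5*J (s(J) = (5 + (1 + J))*(-5) = (6 + J)*(-5) = -30 - 5*J)
(-157 + 120)*s(H) = (-157 + 120)*(-30 - 5*3/2) = -37*(-30 - 15/2) = -37*(-75/2) = 2775/2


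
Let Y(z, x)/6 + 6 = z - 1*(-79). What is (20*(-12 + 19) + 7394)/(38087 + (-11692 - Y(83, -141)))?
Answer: 7534/25459 ≈ 0.29593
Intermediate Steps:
Y(z, x) = 438 + 6*z (Y(z, x) = -36 + 6*(z - 1*(-79)) = -36 + 6*(z + 79) = -36 + 6*(79 + z) = -36 + (474 + 6*z) = 438 + 6*z)
(20*(-12 + 19) + 7394)/(38087 + (-11692 - Y(83, -141))) = (20*(-12 + 19) + 7394)/(38087 + (-11692 - (438 + 6*83))) = (20*7 + 7394)/(38087 + (-11692 - (438 + 498))) = (140 + 7394)/(38087 + (-11692 - 1*936)) = 7534/(38087 + (-11692 - 936)) = 7534/(38087 - 12628) = 7534/25459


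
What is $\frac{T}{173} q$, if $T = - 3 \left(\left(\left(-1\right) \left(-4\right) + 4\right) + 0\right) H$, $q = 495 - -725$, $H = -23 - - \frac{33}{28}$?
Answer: $\frac{4472520}{1211} \approx 3693.2$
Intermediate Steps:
$H = - \frac{611}{28}$ ($H = -23 - \left(-33\right) \frac{1}{28} = -23 - - \frac{33}{28} = -23 + \frac{33}{28} = - \frac{611}{28} \approx -21.821$)
$q = 1220$ ($q = 495 + 725 = 1220$)
$T = \frac{3666}{7}$ ($T = - 3 \left(\left(\left(-1\right) \left(-4\right) + 4\right) + 0\right) \left(- \frac{611}{28}\right) = - 3 \left(\left(4 + 4\right) + 0\right) \left(- \frac{611}{28}\right) = - 3 \left(8 + 0\right) \left(- \frac{611}{28}\right) = \left(-3\right) 8 \left(- \frac{611}{28}\right) = \left(-24\right) \left(- \frac{611}{28}\right) = \frac{3666}{7} \approx 523.71$)
$\frac{T}{173} q = \frac{3666}{7 \cdot 173} \cdot 1220 = \frac{3666}{7} \cdot \frac{1}{173} \cdot 1220 = \frac{3666}{1211} \cdot 1220 = \frac{4472520}{1211}$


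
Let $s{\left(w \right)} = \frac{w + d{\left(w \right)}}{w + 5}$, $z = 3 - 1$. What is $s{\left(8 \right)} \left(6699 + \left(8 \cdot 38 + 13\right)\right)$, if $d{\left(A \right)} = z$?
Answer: $\frac{70160}{13} \approx 5396.9$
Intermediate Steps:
$z = 2$ ($z = 3 - 1 = 2$)
$d{\left(A \right)} = 2$
$s{\left(w \right)} = \frac{2 + w}{5 + w}$ ($s{\left(w \right)} = \frac{w + 2}{w + 5} = \frac{2 + w}{5 + w}$)
$s{\left(8 \right)} \left(6699 + \left(8 \cdot 38 + 13\right)\right) = \frac{2 + 8}{5 + 8} \left(6699 + \left(8 \cdot 38 + 13\right)\right) = \frac{1}{13} \cdot 10 \left(6699 + \left(304 + 13\right)\right) = \frac{1}{13} \cdot 10 \left(6699 + 317\right) = \frac{10}{13} \cdot 7016 = \frac{70160}{13}$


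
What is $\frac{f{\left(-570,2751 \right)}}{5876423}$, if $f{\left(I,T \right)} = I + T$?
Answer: $\frac{2181}{5876423} \approx 0.00037114$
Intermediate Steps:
$\frac{f{\left(-570,2751 \right)}}{5876423} = \frac{-570 + 2751}{5876423} = 2181 \cdot \frac{1}{5876423} = \frac{2181}{5876423}$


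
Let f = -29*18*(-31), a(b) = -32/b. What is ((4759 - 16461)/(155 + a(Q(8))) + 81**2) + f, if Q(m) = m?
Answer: 3422491/151 ≈ 22666.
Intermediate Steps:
f = 16182 (f = -522*(-31) = 16182)
((4759 - 16461)/(155 + a(Q(8))) + 81**2) + f = ((4759 - 16461)/(155 - 32/8) + 81**2) + 16182 = (-11702/(155 - 32*1/8) + 6561) + 16182 = (-11702/(155 - 4) + 6561) + 16182 = (-11702/151 + 6561) + 16182 = 979009/151 + 16182 = 3422491/151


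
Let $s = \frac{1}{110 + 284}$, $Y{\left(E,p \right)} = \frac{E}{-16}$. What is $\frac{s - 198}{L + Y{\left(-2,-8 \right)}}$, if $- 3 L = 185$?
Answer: $\frac{936132}{290969} \approx 3.2173$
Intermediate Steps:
$Y{\left(E,p \right)} = - \frac{E}{16}$ ($Y{\left(E,p \right)} = E \left(- \frac{1}{16}\right) = - \frac{E}{16}$)
$s = \frac{1}{394} \approx 0.0025381$
$L = - \frac{185}{3}$ ($L = \left(- \frac{1}{3}\right) 185 = - \frac{185}{3} \approx -61.667$)
$\frac{s - 198}{L + Y{\left(-2,-8 \right)}} = \frac{\frac{1}{394} - 198}{- \frac{185}{3} - - \frac{1}{8}} = - \frac{78011}{394 \left(- \frac{185}{3} + \frac{1}{8}\right)} = - \frac{78011}{394 \left(- \frac{1477}{24}\right)} = \left(- \frac{78011}{394}\right) \left(- \frac{24}{1477}\right) = \frac{936132}{290969}$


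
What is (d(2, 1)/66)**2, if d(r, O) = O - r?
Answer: 1/4356 ≈ 0.00022957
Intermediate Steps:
(d(2, 1)/66)**2 = ((1 - 1*2)/66)**2 = ((1 - 2)*(1/66))**2 = (-1*1/66)**2 = (-1/66)**2 = 1/4356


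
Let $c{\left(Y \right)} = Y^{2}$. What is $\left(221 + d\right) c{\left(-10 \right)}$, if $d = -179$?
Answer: $4200$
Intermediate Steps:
$\left(221 + d\right) c{\left(-10 \right)} = \left(221 - 179\right) \left(-10\right)^{2} = 42 \cdot 100 = 4200$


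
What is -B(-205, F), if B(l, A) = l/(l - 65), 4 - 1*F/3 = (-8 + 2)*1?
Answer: -41/54 ≈ -0.75926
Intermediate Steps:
F = 30 (F = 12 - 3*(-8 + 2) = 12 - (-18) = 12 - 3*(-6) = 12 + 18 = 30)
B(l, A) = l/(-65 + l)
-B(-205, F) = -(-205)/(-65 - 205) = -(-205)/(-270) = -(-205)*(-1)/270 = -1*41/54 = -41/54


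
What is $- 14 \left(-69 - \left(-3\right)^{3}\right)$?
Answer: $588$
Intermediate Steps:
$- 14 \left(-69 - \left(-3\right)^{3}\right) = - 14 \left(-69 - -27\right) = - 14 \left(-69 + 27\right) = \left(-14\right) \left(-42\right) = 588$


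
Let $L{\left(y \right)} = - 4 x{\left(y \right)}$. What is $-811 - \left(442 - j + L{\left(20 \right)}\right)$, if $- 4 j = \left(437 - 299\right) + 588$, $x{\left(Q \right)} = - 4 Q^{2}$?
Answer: $- \frac{15669}{2} \approx -7834.5$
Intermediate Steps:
$j = - \frac{363}{2}$ ($j = - \frac{\left(437 - 299\right) + 588}{4} = - \frac{138 + 588}{4} = \left(- \frac{1}{4}\right) 726 = - \frac{363}{2} \approx -181.5$)
$L{\left(y \right)} = 16 y^{2}$ ($L{\left(y \right)} = - 4 \left(- 4 y^{2}\right) = 16 y^{2}$)
$-811 - \left(442 - j + L{\left(20 \right)}\right) = -811 - \left(\frac{1247}{2} + 6400\right) = -811 - \frac{14047}{2} = - \frac{15669}{2}$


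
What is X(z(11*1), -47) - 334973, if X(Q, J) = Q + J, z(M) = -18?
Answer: -335038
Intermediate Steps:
X(Q, J) = J + Q
X(z(11*1), -47) - 334973 = (-47 - 18) - 334973 = -65 - 334973 = -335038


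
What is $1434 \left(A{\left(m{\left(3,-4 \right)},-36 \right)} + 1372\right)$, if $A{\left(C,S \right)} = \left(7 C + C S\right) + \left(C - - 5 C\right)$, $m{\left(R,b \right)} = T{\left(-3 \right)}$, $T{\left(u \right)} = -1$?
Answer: $2000430$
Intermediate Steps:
$m{\left(R,b \right)} = -1$
$A{\left(C,S \right)} = 13 C + C S$ ($A{\left(C,S \right)} = \left(7 C + C S\right) + \left(C + 5 C\right) = \left(7 C + C S\right) + 6 C = 13 C + C S$)
$1434 \left(A{\left(m{\left(3,-4 \right)},-36 \right)} + 1372\right) = 1434 \left(- (13 - 36) + 1372\right) = 1434 \left(\left(-1\right) \left(-23\right) + 1372\right) = 1434 \left(23 + 1372\right) = 1434 \cdot 1395 = 2000430$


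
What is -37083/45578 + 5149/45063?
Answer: -1436390107/2053881414 ≈ -0.69935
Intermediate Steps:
-37083/45578 + 5149/45063 = -1436390107/2053881414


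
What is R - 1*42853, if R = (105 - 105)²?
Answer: -42853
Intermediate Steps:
R = 0 (R = 0² = 0)
R - 1*42853 = 0 - 1*42853 = 0 - 42853 = -42853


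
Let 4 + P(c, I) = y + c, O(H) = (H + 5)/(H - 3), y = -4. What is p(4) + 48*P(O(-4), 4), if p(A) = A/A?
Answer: -2729/7 ≈ -389.86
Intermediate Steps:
O(H) = (5 + H)/(-3 + H)
p(A) = 1
P(c, I) = -8 + c (P(c, I) = -4 + (-4 + c) = -8 + c)
p(4) + 48*P(O(-4), 4) = 1 + 48*(-8 + (5 - 4)/(-3 - 4)) = 1 + 48*(-8 + 1/(-7)) = 1 + 48*(-8 - ⅐*1) = 1 + 48*(-8 - ⅐) = 1 + 48*(-57/7) = 1 - 2736/7 = -2729/7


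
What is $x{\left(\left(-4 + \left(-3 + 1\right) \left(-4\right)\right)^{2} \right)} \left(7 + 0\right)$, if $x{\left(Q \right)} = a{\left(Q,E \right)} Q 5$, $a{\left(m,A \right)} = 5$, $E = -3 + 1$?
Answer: $2800$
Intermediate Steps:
$E = -2$
$x{\left(Q \right)} = 25 Q$ ($x{\left(Q \right)} = 5 Q 5 = 25 Q$)
$x{\left(\left(-4 + \left(-3 + 1\right) \left(-4\right)\right)^{2} \right)} \left(7 + 0\right) = 25 \left(-4 + \left(-3 + 1\right) \left(-4\right)\right)^{2} \left(7 + 0\right) = 25 \left(-4 - -8\right)^{2} \cdot 7 = 25 \left(-4 + 8\right)^{2} \cdot 7 = 25 \cdot 4^{2} \cdot 7 = 25 \cdot 16 \cdot 7 = 400 \cdot 7 = 2800$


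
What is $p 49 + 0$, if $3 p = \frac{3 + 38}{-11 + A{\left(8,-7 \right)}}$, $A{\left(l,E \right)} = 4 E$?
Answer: $- \frac{2009}{117} \approx -17.171$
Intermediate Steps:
$p = - \frac{41}{117}$ ($p = \frac{\left(3 + 38\right) \frac{1}{-11 + 4 \left(-7\right)}}{3} = \frac{41 \frac{1}{-11 - 28}}{3} = \frac{41 \frac{1}{-39}}{3} = \frac{41 \left(- \frac{1}{39}\right)}{3} = \frac{1}{3} \left(- \frac{41}{39}\right) = - \frac{41}{117} \approx -0.35043$)
$p 49 + 0 = \left(- \frac{41}{117}\right) 49 + 0 = - \frac{2009}{117} + 0 = - \frac{2009}{117}$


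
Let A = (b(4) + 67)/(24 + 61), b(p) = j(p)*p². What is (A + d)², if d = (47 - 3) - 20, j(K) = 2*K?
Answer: 199809/289 ≈ 691.38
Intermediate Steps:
b(p) = 2*p³ (b(p) = (2*p)*p² = 2*p³)
A = 39/17 (A = (2*4³ + 67)/(24 + 61) = (2*64 + 67)/85 = (128 + 67)*(1/85) = 195*(1/85) = 39/17 ≈ 2.2941)
d = 24 (d = 44 - 20 = 24)
(A + d)² = (39/17 + 24)² = (447/17)² = 199809/289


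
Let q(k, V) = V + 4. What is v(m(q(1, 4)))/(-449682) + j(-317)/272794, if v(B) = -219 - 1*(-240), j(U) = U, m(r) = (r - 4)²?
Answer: -12356489/10222545959 ≈ -0.0012087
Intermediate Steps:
q(k, V) = 4 + V
m(r) = (-4 + r)²
v(B) = 21 (v(B) = -219 + 240 = 21)
v(m(q(1, 4)))/(-449682) + j(-317)/272794 = 21/(-449682) - 317/272794 = 21*(-1/449682) - 317*1/272794 = -7/149894 - 317/272794 = -12356489/10222545959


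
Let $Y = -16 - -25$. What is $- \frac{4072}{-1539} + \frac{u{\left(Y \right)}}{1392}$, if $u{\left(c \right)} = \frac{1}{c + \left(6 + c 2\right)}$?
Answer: $\frac{20783659}{7855056} \approx 2.6459$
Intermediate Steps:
$Y = 9$ ($Y = -16 + 25 = 9$)
$u{\left(c \right)} = \frac{1}{6 + 3 c}$ ($u{\left(c \right)} = \frac{1}{c + \left(6 + 2 c\right)} = \frac{1}{6 + 3 c}$)
$- \frac{4072}{-1539} + \frac{u{\left(Y \right)}}{1392} = - \frac{4072}{-1539} + \frac{\frac{1}{3} \frac{1}{2 + 9}}{1392} = \left(-4072\right) \left(- \frac{1}{1539}\right) + \frac{1}{3 \cdot 11} \cdot \frac{1}{1392} = \frac{4072}{1539} + \frac{1}{3} \cdot \frac{1}{11} \cdot \frac{1}{1392} = \frac{4072}{1539} + \frac{1}{33} \cdot \frac{1}{1392} = \frac{4072}{1539} + \frac{1}{45936} = \frac{20783659}{7855056}$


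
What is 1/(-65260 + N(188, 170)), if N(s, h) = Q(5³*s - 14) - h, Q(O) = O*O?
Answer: 1/551526766 ≈ 1.8131e-9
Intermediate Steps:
Q(O) = O²
N(s, h) = (-14 + 125*s)² - h (N(s, h) = (5³*s - 14)² - h = (125*s - 14)² - h = (-14 + 125*s)² - h)
1/(-65260 + N(188, 170)) = 1/(-65260 + ((-14 + 125*188)² - 1*170)) = 1/(-65260 + ((-14 + 23500)² - 170)) = 1/(-65260 + (23486² - 170)) = 1/(-65260 + (551592196 - 170)) = 1/(-65260 + 551592026) = 1/551526766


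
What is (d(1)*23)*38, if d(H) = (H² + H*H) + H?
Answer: 2622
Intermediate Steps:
d(H) = H + 2*H² (d(H) = (H² + H²) + H = 2*H² + H = H + 2*H²)
(d(1)*23)*38 = ((1*(1 + 2*1))*23)*38 = ((1*(1 + 2))*23)*38 = ((1*3)*23)*38 = (3*23)*38 = 69*38 = 2622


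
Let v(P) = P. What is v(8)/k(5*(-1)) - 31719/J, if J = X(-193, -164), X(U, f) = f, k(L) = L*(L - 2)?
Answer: 1111477/5740 ≈ 193.64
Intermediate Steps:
k(L) = L*(-2 + L)
J = -164
v(8)/k(5*(-1)) - 31719/J = 8/(((5*(-1))*(-2 + 5*(-1)))) - 31719/(-164) = 8/((-5*(-2 - 5))) - 31719*(-1/164) = 8/((-5*(-7))) + 31719/164 = 8/35 + 31719/164 = 1111477/5740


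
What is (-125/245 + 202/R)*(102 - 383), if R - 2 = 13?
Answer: -2675963/735 ≈ -3640.8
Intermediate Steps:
R = 15 (R = 2 + 13 = 15)
(-125/245 + 202/R)*(102 - 383) = (-125/245 + 202/15)*(102 - 383) = (-125*1/245 + 202*(1/15))*(-281) = (-25/49 + 202/15)*(-281) = (9523/735)*(-281) = -2675963/735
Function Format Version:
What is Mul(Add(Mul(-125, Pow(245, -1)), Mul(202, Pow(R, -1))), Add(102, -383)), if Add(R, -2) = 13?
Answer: Rational(-2675963, 735) ≈ -3640.8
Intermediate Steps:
R = 15 (R = Add(2, 13) = 15)
Mul(Add(Mul(-125, Pow(245, -1)), Mul(202, Pow(R, -1))), Add(102, -383)) = Mul(Add(Mul(-125, Pow(245, -1)), Mul(202, Pow(15, -1))), Add(102, -383)) = Mul(Add(Mul(-125, Rational(1, 245)), Mul(202, Rational(1, 15))), -281) = Mul(Add(Rational(-25, 49), Rational(202, 15)), -281) = Mul(Rational(9523, 735), -281) = Rational(-2675963, 735)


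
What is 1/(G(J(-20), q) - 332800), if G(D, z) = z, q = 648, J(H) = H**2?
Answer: -1/332152 ≈ -3.0107e-6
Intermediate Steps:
1/(G(J(-20), q) - 332800) = 1/(648 - 332800) = 1/(-332152) = -1/332152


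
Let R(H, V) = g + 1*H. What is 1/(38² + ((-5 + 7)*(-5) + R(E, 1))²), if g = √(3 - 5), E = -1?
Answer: I/(22*√2 + 1563*I) ≈ 0.00063954 + 1.2731e-5*I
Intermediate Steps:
g = I*√2 (g = √(-2) = I*√2 ≈ 1.4142*I)
R(H, V) = H + I*√2 (R(H, V) = I*√2 + 1*H = I*√2 + H = H + I*√2)
1/(38² + ((-5 + 7)*(-5) + R(E, 1))²) = 1/(38² + ((-5 + 7)*(-5) + (-1 + I*√2))²) = 1/(1444 + (2*(-5) + (-1 + I*√2))²) = 1/(1444 + (-10 + (-1 + I*√2))²) = 1/(1444 + (-11 + I*√2)²)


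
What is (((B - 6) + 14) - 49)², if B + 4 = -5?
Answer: 2500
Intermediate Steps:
B = -9 (B = -4 - 5 = -9)
(((B - 6) + 14) - 49)² = (((-9 - 6) + 14) - 49)² = ((-15 + 14) - 49)² = (-1 - 49)² = (-50)² = 2500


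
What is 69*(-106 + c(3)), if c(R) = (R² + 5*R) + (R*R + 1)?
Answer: -4968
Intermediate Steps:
c(R) = 1 + 2*R² + 5*R (c(R) = (R² + 5*R) + (R² + 1) = (R² + 5*R) + (1 + R²) = 1 + 2*R² + 5*R)
69*(-106 + c(3)) = 69*(-106 + (1 + 2*3² + 5*3)) = 69*(-106 + (1 + 2*9 + 15)) = 69*(-106 + (1 + 18 + 15)) = 69*(-106 + 34) = 69*(-72) = -4968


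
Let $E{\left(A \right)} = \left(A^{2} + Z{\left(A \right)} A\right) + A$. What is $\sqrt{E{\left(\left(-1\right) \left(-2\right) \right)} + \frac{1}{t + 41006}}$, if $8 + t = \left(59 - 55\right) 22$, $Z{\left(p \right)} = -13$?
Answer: $\frac{i \sqrt{33761146834}}{41086} \approx 4.4721 i$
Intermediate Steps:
$t = 80$ ($t = -8 + \left(59 - 55\right) 22 = -8 + 4 \cdot 22 = -8 + 88 = 80$)
$E{\left(A \right)} = A^{2} - 12 A$ ($E{\left(A \right)} = \left(A^{2} - 13 A\right) + A = A^{2} - 12 A$)
$\sqrt{E{\left(\left(-1\right) \left(-2\right) \right)} + \frac{1}{t + 41006}} = \sqrt{\left(-1\right) \left(-2\right) \left(-12 - -2\right) + \frac{1}{80 + 41006}} = \sqrt{2 \left(-12 + 2\right) + \frac{1}{41086}} = \sqrt{2 \left(-10\right) + \frac{1}{41086}} = \sqrt{-20 + \frac{1}{41086}} = \sqrt{- \frac{821719}{41086}} = \frac{i \sqrt{33761146834}}{41086}$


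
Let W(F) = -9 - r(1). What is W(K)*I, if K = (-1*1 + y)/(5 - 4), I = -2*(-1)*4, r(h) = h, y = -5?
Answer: -80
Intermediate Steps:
I = 8 (I = 2*4 = 8)
K = -6 (K = (-1*1 - 5)/(5 - 4) = (-1 - 5)/1 = -6*1 = -6)
W(F) = -10 (W(F) = -9 - 1*1 = -9 - 1 = -10)
W(K)*I = -10*8 = -80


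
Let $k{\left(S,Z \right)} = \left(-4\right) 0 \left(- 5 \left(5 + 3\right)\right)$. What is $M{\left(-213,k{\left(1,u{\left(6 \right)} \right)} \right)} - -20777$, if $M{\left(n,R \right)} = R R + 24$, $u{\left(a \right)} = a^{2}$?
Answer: $20801$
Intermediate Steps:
$k{\left(S,Z \right)} = 0$ ($k{\left(S,Z \right)} = 0 \left(\left(-5\right) 8\right) = 0 \left(-40\right) = 0$)
$M{\left(n,R \right)} = 24 + R^{2}$ ($M{\left(n,R \right)} = R^{2} + 24 = 24 + R^{2}$)
$M{\left(-213,k{\left(1,u{\left(6 \right)} \right)} \right)} - -20777 = \left(24 + 0^{2}\right) - -20777 = \left(24 + 0\right) + 20777 = 24 + 20777 = 20801$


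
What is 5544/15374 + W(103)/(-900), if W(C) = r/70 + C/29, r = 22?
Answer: 69501617/195057625 ≈ 0.35631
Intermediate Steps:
W(C) = 11/35 + C/29 (W(C) = 22/70 + C/29 = 22*(1/70) + C*(1/29) = 11/35 + C/29)
5544/15374 + W(103)/(-900) = 5544/15374 + (11/35 + (1/29)*103)/(-900) = 5544*(1/15374) + (11/35 + 103/29)*(-1/900) = 2772/7687 + (3924/1015)*(-1/900) = 2772/7687 - 109/25375 = 69501617/195057625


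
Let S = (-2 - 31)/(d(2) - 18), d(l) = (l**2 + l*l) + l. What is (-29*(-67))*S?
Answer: 64119/8 ≈ 8014.9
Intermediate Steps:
d(l) = l + 2*l**2 (d(l) = (l**2 + l**2) + l = 2*l**2 + l = l + 2*l**2)
S = 33/8 (S = (-2 - 31)/(2*(1 + 2*2) - 18) = -33/(2*(1 + 4) - 18) = -33/(2*5 - 18) = -33/(10 - 18) = -33/(-8) = -33*(-1/8) = 33/8 ≈ 4.1250)
(-29*(-67))*S = -29*(-67)*(33/8) = 1943*(33/8) = 64119/8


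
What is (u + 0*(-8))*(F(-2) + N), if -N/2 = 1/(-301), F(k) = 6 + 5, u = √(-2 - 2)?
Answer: 6626*I/301 ≈ 22.013*I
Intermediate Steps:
u = 2*I (u = √(-4) = 2*I ≈ 2.0*I)
F(k) = 11
N = 2/301 (N = -2/(-301) = -2*(-1/301) = 2/301 ≈ 0.0066445)
(u + 0*(-8))*(F(-2) + N) = (2*I + 0*(-8))*(11 + 2/301) = (2*I + 0)*(3313/301) = (2*I)*(3313/301) = 6626*I/301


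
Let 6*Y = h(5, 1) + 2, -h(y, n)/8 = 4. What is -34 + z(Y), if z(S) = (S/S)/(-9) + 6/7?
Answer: -2095/63 ≈ -33.254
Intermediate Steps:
h(y, n) = -32 (h(y, n) = -8*4 = -32)
Y = -5 (Y = (-32 + 2)/6 = (⅙)*(-30) = -5)
z(S) = 47/63 (z(S) = 1*(-⅑) + 6*(⅐) = -⅑ + 6/7 = 47/63)
-34 + z(Y) = -34 + 47/63 = -2095/63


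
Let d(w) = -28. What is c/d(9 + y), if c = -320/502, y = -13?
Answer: 40/1757 ≈ 0.022766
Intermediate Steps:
c = -160/251 (c = -320/502 = -1*160/251 = -160/251 ≈ -0.63745)
c/d(9 + y) = -160/251/(-28) = -160/251*(-1/28) = 40/1757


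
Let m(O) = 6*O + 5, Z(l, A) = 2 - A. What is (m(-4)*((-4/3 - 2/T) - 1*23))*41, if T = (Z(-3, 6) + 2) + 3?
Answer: 61541/3 ≈ 20514.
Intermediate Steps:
T = 1 (T = ((2 - 1*6) + 2) + 3 = ((2 - 6) + 2) + 3 = (-4 + 2) + 3 = -2 + 3 = 1)
m(O) = 5 + 6*O
(m(-4)*((-4/3 - 2/T) - 1*23))*41 = ((5 + 6*(-4))*((-4/3 - 2/1) - 1*23))*41 = ((5 - 24)*((-4*⅓ - 2*1) - 23))*41 = -19*((-4/3 - 2) - 23)*41 = -19*(-10/3 - 23)*41 = -19*(-79/3)*41 = (1501/3)*41 = 61541/3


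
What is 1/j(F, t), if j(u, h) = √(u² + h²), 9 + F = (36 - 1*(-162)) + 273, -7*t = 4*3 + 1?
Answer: 7*√418357/2091785 ≈ 0.0021645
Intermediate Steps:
t = -13/7 (t = -(4*3 + 1)/7 = -(12 + 1)/7 = -⅐*13 = -13/7 ≈ -1.8571)
F = 462 (F = -9 + ((36 - 1*(-162)) + 273) = -9 + ((36 + 162) + 273) = -9 + (198 + 273) = -9 + 471 = 462)
j(u, h) = √(h² + u²)
1/j(F, t) = 1/(√((-13/7)² + 462²)) = 1/(√(169/49 + 213444)) = 1/(√(10458925/49)) = 1/(5*√418357/7) = 7*√418357/2091785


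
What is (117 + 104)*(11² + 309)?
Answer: 95030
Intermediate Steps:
(117 + 104)*(11² + 309) = 221*(121 + 309) = 221*430 = 95030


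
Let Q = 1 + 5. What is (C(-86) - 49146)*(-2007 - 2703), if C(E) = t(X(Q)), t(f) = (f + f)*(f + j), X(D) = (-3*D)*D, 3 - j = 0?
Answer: 124654860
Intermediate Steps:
j = 3 (j = 3 - 1*0 = 3 + 0 = 3)
Q = 6
X(D) = -3*D²
t(f) = 2*f*(3 + f) (t(f) = (f + f)*(f + 3) = (2*f)*(3 + f) = 2*f*(3 + f))
C(E) = 22680 (C(E) = 2*(-3*6²)*(3 - 3*6²) = 2*(-3*36)*(3 - 3*36) = 2*(-108)*(3 - 108) = 2*(-108)*(-105) = 22680)
(C(-86) - 49146)*(-2007 - 2703) = (22680 - 49146)*(-2007 - 2703) = -26466*(-4710) = 124654860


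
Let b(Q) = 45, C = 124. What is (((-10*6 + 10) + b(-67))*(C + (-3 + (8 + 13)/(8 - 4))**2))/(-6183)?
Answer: 10325/98928 ≈ 0.10437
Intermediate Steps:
(((-10*6 + 10) + b(-67))*(C + (-3 + (8 + 13)/(8 - 4))**2))/(-6183) = (((-10*6 + 10) + 45)*(124 + (-3 + (8 + 13)/(8 - 4))**2))/(-6183) = (((-60 + 10) + 45)*(124 + (-3 + 21/4)**2))*(-1/6183) = ((-50 + 45)*(124 + (-3 + 21*(1/4))**2))*(-1/6183) = -5*(124 + (-3 + 21/4)**2)*(-1/6183) = -5*(124 + (9/4)**2)*(-1/6183) = -5*(124 + 81/16)*(-1/6183) = -5*2065/16*(-1/6183) = -10325/16*(-1/6183) = 10325/98928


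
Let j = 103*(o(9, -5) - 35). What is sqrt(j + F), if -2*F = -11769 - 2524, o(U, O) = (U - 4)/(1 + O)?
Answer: sqrt(13651)/2 ≈ 58.419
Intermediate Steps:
o(U, O) = (-4 + U)/(1 + O)
F = 14293/2 (F = -(-11769 - 2524)/2 = -1/2*(-14293) = 14293/2 ≈ 7146.5)
j = -14935/4 (j = 103*((-4 + 9)/(1 - 5) - 35) = 103*(5/(-4) - 35) = 103*(-1/4*5 - 35) = 103*(-5/4 - 35) = 103*(-145/4) = -14935/4 ≈ -3733.8)
sqrt(j + F) = sqrt(-14935/4 + 14293/2) = sqrt(13651/4) = sqrt(13651)/2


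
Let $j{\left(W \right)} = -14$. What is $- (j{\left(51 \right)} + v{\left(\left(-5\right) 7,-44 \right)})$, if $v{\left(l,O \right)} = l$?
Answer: $49$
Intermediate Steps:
$- (j{\left(51 \right)} + v{\left(\left(-5\right) 7,-44 \right)}) = - (-14 - 35) = \left(-1\right) \left(-49\right) = 49$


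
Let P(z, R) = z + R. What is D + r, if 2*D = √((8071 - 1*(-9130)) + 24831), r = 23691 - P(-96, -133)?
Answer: 23920 + 2*√2627 ≈ 24023.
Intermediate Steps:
P(z, R) = R + z
r = 23920 (r = 23691 - (-133 - 96) = 23691 - 1*(-229) = 23691 + 229 = 23920)
D = 2*√2627 (D = √((8071 - 1*(-9130)) + 24831)/2 = √((8071 + 9130) + 24831)/2 = √(17201 + 24831)/2 = √42032/2 = (4*√2627)/2 = 2*√2627 ≈ 102.51)
D + r = 2*√2627 + 23920 = 23920 + 2*√2627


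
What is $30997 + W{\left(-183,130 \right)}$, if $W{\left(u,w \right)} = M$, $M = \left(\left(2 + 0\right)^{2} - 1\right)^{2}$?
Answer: $31006$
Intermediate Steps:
$M = 9$ ($M = \left(2^{2} - 1\right)^{2} = \left(4 - 1\right)^{2} = 3^{2} = 9$)
$W{\left(u,w \right)} = 9$
$30997 + W{\left(-183,130 \right)} = 30997 + 9 = 31006$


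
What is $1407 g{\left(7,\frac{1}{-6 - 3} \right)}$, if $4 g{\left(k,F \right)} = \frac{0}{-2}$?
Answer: $0$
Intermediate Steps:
$g{\left(k,F \right)} = 0$ ($g{\left(k,F \right)} = \frac{0 \frac{1}{-2}}{4} = \frac{0 \left(- \frac{1}{2}\right)}{4} = \frac{1}{4} \cdot 0 = 0$)
$1407 g{\left(7,\frac{1}{-6 - 3} \right)} = 1407 \cdot 0 = 0$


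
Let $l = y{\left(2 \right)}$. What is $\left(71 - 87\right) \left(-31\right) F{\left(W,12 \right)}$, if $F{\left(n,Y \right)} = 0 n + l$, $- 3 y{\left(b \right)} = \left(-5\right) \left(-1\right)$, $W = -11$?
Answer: $- \frac{2480}{3} \approx -826.67$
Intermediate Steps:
$y{\left(b \right)} = - \frac{5}{3}$ ($y{\left(b \right)} = - \frac{\left(-5\right) \left(-1\right)}{3} = \left(- \frac{1}{3}\right) 5 = - \frac{5}{3}$)
$l = - \frac{5}{3} \approx -1.6667$
$F{\left(n,Y \right)} = - \frac{5}{3}$ ($F{\left(n,Y \right)} = 0 n - \frac{5}{3} = 0 - \frac{5}{3} = - \frac{5}{3}$)
$\left(71 - 87\right) \left(-31\right) F{\left(W,12 \right)} = \left(71 - 87\right) \left(-31\right) \left(- \frac{5}{3}\right) = \left(-16\right) \left(-31\right) \left(- \frac{5}{3}\right) = 496 \left(- \frac{5}{3}\right) = - \frac{2480}{3}$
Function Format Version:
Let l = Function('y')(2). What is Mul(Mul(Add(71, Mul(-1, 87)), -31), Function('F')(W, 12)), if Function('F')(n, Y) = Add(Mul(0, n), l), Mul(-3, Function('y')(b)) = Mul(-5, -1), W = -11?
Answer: Rational(-2480, 3) ≈ -826.67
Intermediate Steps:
Function('y')(b) = Rational(-5, 3) (Function('y')(b) = Mul(Rational(-1, 3), Mul(-5, -1)) = Mul(Rational(-1, 3), 5) = Rational(-5, 3))
l = Rational(-5, 3) ≈ -1.6667
Function('F')(n, Y) = Rational(-5, 3) (Function('F')(n, Y) = Add(Mul(0, n), Rational(-5, 3)) = Add(0, Rational(-5, 3)) = Rational(-5, 3))
Mul(Mul(Add(71, Mul(-1, 87)), -31), Function('F')(W, 12)) = Mul(Mul(Add(71, Mul(-1, 87)), -31), Rational(-5, 3)) = Mul(Mul(Add(71, -87), -31), Rational(-5, 3)) = Mul(Mul(-16, -31), Rational(-5, 3)) = Mul(496, Rational(-5, 3)) = Rational(-2480, 3)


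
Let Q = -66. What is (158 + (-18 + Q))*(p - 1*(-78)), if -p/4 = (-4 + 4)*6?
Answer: 5772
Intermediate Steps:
p = 0 (p = -4*(-4 + 4)*6 = -0*6 = -4*0 = 0)
(158 + (-18 + Q))*(p - 1*(-78)) = (158 + (-18 - 66))*(0 - 1*(-78)) = (158 - 84)*(0 + 78) = 74*78 = 5772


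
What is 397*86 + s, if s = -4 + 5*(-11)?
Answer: 34083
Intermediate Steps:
s = -59 (s = -4 - 55 = -59)
397*86 + s = 397*86 - 59 = 34142 - 59 = 34083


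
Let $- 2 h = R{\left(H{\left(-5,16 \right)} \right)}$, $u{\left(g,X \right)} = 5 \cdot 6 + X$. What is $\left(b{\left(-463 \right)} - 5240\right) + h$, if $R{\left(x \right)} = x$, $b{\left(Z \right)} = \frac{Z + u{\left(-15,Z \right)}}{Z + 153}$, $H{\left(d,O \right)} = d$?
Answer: $- \frac{1622729}{310} \approx -5234.6$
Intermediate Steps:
$u{\left(g,X \right)} = 30 + X$
$b{\left(Z \right)} = \frac{30 + 2 Z}{153 + Z}$ ($b{\left(Z \right)} = \frac{Z + \left(30 + Z\right)}{Z + 153} = \frac{30 + 2 Z}{153 + Z}$)
$h = \frac{5}{2}$ ($h = \left(- \frac{1}{2}\right) \left(-5\right) = \frac{5}{2} \approx 2.5$)
$\left(b{\left(-463 \right)} - 5240\right) + h = \left(\frac{2 \left(15 - 463\right)}{153 - 463} - 5240\right) + \frac{5}{2} = \left(2 \frac{1}{-310} \left(-448\right) - 5240\right) + \frac{5}{2} = \left(2 \left(- \frac{1}{310}\right) \left(-448\right) - 5240\right) + \frac{5}{2} = \left(\frac{448}{155} - 5240\right) + \frac{5}{2} = - \frac{811752}{155} + \frac{5}{2} = - \frac{1622729}{310}$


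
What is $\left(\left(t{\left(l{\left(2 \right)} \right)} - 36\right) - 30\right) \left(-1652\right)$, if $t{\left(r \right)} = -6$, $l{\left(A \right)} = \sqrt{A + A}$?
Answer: $118944$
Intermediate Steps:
$l{\left(A \right)} = \sqrt{2} \sqrt{A}$ ($l{\left(A \right)} = \sqrt{2 A} = \sqrt{2} \sqrt{A}$)
$\left(\left(t{\left(l{\left(2 \right)} \right)} - 36\right) - 30\right) \left(-1652\right) = \left(\left(-6 - 36\right) - 30\right) \left(-1652\right) = \left(-42 - 30\right) \left(-1652\right) = \left(-72\right) \left(-1652\right) = 118944$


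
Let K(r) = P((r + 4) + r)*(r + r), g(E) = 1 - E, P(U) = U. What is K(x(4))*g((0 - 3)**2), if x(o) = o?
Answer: -768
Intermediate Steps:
K(r) = 2*r*(4 + 2*r) (K(r) = ((r + 4) + r)*(r + r) = ((4 + r) + r)*(2*r) = (4 + 2*r)*(2*r) = 2*r*(4 + 2*r))
K(x(4))*g((0 - 3)**2) = (4*4*(2 + 4))*(1 - (0 - 3)**2) = (4*4*6)*(1 - 1*(-3)**2) = 96*(1 - 1*9) = 96*(1 - 9) = 96*(-8) = -768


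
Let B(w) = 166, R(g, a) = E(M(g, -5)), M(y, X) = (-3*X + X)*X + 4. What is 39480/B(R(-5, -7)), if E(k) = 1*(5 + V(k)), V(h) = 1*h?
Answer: 19740/83 ≈ 237.83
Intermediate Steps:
V(h) = h
M(y, X) = 4 - 2*X² (M(y, X) = (-2*X)*X + 4 = -2*X² + 4 = 4 - 2*X²)
E(k) = 5 + k (E(k) = 1*(5 + k) = 5 + k)
R(g, a) = -41 (R(g, a) = 5 + (4 - 2*(-5)²) = 5 + (4 - 2*25) = 5 + (4 - 50) = 5 - 46 = -41)
39480/B(R(-5, -7)) = 39480/166 = 39480*(1/166) = 19740/83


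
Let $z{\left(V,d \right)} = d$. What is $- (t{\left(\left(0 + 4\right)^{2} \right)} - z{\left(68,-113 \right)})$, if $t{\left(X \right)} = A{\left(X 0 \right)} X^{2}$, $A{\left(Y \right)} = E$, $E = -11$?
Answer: $2703$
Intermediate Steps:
$A{\left(Y \right)} = -11$
$t{\left(X \right)} = - 11 X^{2}$
$- (t{\left(\left(0 + 4\right)^{2} \right)} - z{\left(68,-113 \right)}) = - (- 11 \left(\left(0 + 4\right)^{2}\right)^{2} - -113) = - (- 11 \left(4^{2}\right)^{2} + 113) = - (- 11 \cdot 16^{2} + 113) = - (\left(-11\right) 256 + 113) = - (-2816 + 113) = \left(-1\right) \left(-2703\right) = 2703$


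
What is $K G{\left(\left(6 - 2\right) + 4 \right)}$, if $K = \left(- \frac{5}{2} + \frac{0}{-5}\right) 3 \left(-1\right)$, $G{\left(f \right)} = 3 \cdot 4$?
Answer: $90$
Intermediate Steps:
$G{\left(f \right)} = 12$
$K = \frac{15}{2}$ ($K = \left(\left(-5\right) \frac{1}{2} + 0 \left(- \frac{1}{5}\right)\right) 3 \left(-1\right) = \left(- \frac{5}{2} + 0\right) 3 \left(-1\right) = \left(- \frac{5}{2}\right) 3 \left(-1\right) = \left(- \frac{15}{2}\right) \left(-1\right) = \frac{15}{2} \approx 7.5$)
$K G{\left(\left(6 - 2\right) + 4 \right)} = \frac{15}{2} \cdot 12 = 90$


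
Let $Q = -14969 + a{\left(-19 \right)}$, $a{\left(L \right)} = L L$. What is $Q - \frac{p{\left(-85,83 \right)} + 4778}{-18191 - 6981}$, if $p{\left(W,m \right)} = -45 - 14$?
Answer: $- \frac{367707857}{25172} \approx -14608.0$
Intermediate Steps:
$a{\left(L \right)} = L^{2}$
$p{\left(W,m \right)} = -59$ ($p{\left(W,m \right)} = -45 - 14 = -59$)
$Q = -14608$ ($Q = -14969 + \left(-19\right)^{2} = -14969 + 361 = -14608$)
$Q - \frac{p{\left(-85,83 \right)} + 4778}{-18191 - 6981} = -14608 - \frac{-59 + 4778}{-18191 - 6981} = -14608 - \frac{4719}{-25172} = -14608 - 4719 \left(- \frac{1}{25172}\right) = -14608 - - \frac{4719}{25172} = -14608 + \frac{4719}{25172} = - \frac{367707857}{25172}$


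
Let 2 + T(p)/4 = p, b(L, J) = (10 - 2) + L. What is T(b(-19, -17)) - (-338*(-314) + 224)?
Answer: -106408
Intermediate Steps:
b(L, J) = 8 + L
T(p) = -8 + 4*p
T(b(-19, -17)) - (-338*(-314) + 224) = (-8 + 4*(8 - 19)) - (-338*(-314) + 224) = (-8 + 4*(-11)) - (106132 + 224) = (-8 - 44) - 1*106356 = -52 - 106356 = -106408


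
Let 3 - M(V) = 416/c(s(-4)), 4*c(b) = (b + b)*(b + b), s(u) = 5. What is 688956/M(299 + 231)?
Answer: -17223900/341 ≈ -50510.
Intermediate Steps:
c(b) = b² (c(b) = ((b + b)*(b + b))/4 = ((2*b)*(2*b))/4 = (4*b²)/4 = b²)
M(V) = -341/25 (M(V) = 3 - 416/(5²) = 3 - 416/25 = -341/25)
688956/M(299 + 231) = 688956/(-341/25) = 688956*(-25/341) = -17223900/341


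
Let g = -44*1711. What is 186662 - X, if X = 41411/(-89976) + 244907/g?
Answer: 316106867542441/1693438296 ≈ 1.8667e+5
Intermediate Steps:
g = -75284
X = -6288334489/1693438296 (X = 41411/(-89976) + 244907/(-75284) = 41411*(-1/89976) + 244907*(-1/75284) = -41411/89976 - 244907/75284 = -6288334489/1693438296 ≈ -3.7134)
186662 - X = 186662 - 1*(-6288334489/1693438296) = 186662 + 6288334489/1693438296 = 316106867542441/1693438296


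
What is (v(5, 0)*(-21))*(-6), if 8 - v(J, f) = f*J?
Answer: 1008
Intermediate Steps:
v(J, f) = 8 - J*f (v(J, f) = 8 - f*J = 8 - J*f)
(v(5, 0)*(-21))*(-6) = ((8 - 1*5*0)*(-21))*(-6) = ((8 + 0)*(-21))*(-6) = (8*(-21))*(-6) = -168*(-6) = 1008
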